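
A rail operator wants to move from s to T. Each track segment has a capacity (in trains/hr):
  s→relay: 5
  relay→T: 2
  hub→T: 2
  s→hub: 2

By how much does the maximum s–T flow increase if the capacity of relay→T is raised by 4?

3

Original max flow = 4.
After raising cap(relay→T), augmenting paths through that edge carry 3 more units.
New max flow = 7. Increase = 3.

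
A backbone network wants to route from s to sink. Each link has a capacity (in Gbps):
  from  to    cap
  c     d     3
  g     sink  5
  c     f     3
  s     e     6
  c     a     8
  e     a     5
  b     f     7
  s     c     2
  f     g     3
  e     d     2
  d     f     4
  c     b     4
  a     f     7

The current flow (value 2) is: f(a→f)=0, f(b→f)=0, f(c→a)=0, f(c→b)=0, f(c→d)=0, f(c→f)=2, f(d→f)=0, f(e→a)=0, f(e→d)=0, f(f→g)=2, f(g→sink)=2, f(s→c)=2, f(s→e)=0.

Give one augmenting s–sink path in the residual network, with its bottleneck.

s→e→d→f→g→sink, bottleneck 1

Residual along s→e→d→f→g→sink: s→e: 6, e→d: 2, d→f: 4, f→g: 1, g→sink: 3.
Bottleneck = min = 1.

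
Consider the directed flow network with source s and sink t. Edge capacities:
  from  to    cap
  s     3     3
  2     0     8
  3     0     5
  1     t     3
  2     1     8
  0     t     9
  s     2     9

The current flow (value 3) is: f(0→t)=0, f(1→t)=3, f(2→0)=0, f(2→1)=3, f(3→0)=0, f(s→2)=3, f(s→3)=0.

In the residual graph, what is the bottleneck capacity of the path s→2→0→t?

Residual capacities along the path: s→2: 6, 2→0: 8, 0→t: 9.
Minimum is 6.

6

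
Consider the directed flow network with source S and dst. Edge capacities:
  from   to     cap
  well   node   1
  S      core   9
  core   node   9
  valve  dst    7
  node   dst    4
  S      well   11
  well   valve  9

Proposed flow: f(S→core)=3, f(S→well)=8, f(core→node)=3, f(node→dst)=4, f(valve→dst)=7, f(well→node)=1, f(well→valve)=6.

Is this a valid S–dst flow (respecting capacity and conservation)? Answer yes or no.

Conservation fails at well: inflow 8 ≠ outflow 7.

No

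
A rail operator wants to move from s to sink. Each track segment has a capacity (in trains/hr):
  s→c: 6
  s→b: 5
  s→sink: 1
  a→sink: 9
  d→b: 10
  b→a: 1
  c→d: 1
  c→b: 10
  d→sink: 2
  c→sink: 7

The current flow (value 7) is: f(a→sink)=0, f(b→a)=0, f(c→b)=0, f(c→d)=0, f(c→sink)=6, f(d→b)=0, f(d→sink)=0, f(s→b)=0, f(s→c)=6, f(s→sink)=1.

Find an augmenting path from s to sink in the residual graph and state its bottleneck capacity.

Residual along s→b→a→sink: s→b: 5, b→a: 1, a→sink: 9.
Bottleneck = min = 1.

s→b→a→sink, bottleneck 1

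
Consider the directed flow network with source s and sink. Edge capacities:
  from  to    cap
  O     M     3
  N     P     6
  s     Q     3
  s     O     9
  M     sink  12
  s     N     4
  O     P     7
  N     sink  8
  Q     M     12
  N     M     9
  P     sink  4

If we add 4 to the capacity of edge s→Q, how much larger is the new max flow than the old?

Original max flow = 14.
After raising cap(s→Q), augmenting paths through that edge carry 4 more units.
New max flow = 18. Increase = 4.

4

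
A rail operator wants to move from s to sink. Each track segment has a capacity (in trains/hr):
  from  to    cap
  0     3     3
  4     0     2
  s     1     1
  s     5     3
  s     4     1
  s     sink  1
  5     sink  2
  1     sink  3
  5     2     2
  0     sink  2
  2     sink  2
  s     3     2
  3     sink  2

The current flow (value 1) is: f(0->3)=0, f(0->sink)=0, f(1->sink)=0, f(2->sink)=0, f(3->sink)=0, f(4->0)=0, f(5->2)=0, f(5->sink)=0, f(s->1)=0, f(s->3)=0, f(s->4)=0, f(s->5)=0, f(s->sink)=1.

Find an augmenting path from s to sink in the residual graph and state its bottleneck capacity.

s->1->sink, bottleneck 1

Residual along s->1->sink: s->1: 1, 1->sink: 3.
Bottleneck = min = 1.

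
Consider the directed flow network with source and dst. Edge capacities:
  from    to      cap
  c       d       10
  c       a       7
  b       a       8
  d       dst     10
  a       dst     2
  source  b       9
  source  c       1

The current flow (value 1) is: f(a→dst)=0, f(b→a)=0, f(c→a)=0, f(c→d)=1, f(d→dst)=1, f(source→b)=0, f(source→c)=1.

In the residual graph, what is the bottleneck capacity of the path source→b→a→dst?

Residual capacities along the path: source→b: 9, b→a: 8, a→dst: 2.
Minimum is 2.

2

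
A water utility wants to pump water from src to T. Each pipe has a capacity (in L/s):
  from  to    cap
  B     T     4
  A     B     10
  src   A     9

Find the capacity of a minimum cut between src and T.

4

Max flow = 4 (via 1 augmenting path).
In the residual at optimum, the set reachable from src is {A, B, src}.
Cut edges: B->T (cap 4). Sum = 4.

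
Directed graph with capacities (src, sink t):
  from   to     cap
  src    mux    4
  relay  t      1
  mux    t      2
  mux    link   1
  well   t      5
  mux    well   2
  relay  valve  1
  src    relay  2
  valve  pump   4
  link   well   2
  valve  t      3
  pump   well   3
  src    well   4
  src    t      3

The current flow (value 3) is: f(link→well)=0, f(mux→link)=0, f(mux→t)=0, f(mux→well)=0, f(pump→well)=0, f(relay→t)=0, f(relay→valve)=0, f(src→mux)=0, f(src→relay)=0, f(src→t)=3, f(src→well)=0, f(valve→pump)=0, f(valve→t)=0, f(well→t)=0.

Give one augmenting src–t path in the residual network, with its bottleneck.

src→relay→t, bottleneck 1

Residual along src→relay→t: src→relay: 2, relay→t: 1.
Bottleneck = min = 1.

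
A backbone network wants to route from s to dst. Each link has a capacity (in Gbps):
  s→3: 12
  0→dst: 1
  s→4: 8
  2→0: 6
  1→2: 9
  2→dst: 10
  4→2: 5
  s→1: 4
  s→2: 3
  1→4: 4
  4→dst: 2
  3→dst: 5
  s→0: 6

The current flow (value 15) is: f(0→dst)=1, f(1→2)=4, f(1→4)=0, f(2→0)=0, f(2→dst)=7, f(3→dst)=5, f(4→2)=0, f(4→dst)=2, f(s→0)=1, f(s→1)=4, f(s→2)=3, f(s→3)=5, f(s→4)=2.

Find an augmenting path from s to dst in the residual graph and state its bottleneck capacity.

Residual along s→4→2→dst: s→4: 6, 4→2: 5, 2→dst: 3.
Bottleneck = min = 3.

s→4→2→dst, bottleneck 3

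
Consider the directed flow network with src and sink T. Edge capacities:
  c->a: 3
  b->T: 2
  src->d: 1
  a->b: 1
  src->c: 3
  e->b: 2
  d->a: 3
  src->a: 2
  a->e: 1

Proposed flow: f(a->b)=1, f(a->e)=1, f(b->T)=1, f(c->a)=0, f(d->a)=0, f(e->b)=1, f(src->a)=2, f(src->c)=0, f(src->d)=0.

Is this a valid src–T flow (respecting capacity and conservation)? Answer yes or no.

No

Conservation fails at b: inflow 2 ≠ outflow 1.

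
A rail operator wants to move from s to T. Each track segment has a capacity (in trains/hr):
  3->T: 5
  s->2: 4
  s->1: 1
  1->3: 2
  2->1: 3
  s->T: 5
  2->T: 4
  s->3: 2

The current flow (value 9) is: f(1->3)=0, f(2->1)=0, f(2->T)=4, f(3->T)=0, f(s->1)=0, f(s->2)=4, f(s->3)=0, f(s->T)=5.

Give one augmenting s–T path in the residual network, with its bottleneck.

Residual along s->3->T: s->3: 2, 3->T: 5.
Bottleneck = min = 2.

s->3->T, bottleneck 2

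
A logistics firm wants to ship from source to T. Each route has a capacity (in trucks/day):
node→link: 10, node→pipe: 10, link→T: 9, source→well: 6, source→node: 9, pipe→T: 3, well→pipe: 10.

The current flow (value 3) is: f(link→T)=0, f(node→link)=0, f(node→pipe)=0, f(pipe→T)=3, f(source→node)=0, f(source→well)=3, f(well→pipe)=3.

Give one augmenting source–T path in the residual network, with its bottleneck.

source→node→link→T, bottleneck 9

Residual along source→node→link→T: source→node: 9, node→link: 10, link→T: 9.
Bottleneck = min = 9.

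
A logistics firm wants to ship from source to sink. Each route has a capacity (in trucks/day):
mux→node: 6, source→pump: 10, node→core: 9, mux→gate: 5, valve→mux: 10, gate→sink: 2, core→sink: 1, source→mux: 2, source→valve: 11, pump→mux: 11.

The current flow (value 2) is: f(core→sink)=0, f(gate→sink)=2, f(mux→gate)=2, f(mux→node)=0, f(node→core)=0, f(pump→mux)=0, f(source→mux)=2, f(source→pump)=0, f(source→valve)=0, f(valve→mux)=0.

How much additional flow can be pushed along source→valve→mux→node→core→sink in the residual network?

1

Residual capacities along the path: source→valve: 11, valve→mux: 10, mux→node: 6, node→core: 9, core→sink: 1.
Minimum is 1.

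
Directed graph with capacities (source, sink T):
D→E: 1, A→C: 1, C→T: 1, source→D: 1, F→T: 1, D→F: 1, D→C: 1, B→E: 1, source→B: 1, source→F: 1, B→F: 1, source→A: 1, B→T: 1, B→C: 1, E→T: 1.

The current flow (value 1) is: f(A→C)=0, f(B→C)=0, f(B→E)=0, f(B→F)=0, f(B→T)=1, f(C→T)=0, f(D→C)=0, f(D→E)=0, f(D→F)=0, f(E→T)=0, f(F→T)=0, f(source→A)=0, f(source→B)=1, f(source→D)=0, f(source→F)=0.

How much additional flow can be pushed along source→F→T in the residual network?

1

Residual capacities along the path: source→F: 1, F→T: 1.
Minimum is 1.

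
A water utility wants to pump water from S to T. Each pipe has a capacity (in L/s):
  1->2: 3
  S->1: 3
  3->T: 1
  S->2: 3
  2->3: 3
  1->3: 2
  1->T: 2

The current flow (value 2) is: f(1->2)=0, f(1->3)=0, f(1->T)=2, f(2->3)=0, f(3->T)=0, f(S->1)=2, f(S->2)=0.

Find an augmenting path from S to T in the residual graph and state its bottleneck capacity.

S->1->3->T, bottleneck 1

Residual along S->1->3->T: S->1: 1, 1->3: 2, 3->T: 1.
Bottleneck = min = 1.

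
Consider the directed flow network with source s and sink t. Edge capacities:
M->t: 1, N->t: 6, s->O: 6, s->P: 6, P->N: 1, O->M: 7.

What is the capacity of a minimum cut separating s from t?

Max flow = 2 (via 2 augmenting paths).
In the residual at optimum, the set reachable from s is {M, O, P, s}.
Cut edges: P->N (cap 1), M->t (cap 1). Sum = 2.

2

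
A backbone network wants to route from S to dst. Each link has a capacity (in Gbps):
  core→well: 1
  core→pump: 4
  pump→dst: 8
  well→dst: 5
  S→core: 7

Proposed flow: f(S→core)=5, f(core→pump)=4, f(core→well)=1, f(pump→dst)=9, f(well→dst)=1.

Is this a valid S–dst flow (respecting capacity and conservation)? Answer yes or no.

Capacity violated on pump→dst: flow 9 > capacity 8.

No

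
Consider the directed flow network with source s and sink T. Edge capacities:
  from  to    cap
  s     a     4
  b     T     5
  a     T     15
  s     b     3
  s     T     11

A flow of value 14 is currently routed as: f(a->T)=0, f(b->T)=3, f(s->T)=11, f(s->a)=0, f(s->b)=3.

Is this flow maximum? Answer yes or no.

No

Residual path s->a->T has bottleneck 4 > 0.
Pushing 4 along it raises the flow to 18, so the given flow is not maximum.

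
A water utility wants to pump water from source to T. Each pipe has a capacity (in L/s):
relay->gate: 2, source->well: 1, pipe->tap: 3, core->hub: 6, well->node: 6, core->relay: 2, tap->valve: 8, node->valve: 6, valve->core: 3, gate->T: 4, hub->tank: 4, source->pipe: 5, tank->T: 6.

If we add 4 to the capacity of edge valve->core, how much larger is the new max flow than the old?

Original max flow = 3.
After raising cap(valve->core), augmenting paths through that edge carry 1 more unit.
New max flow = 4. Increase = 1.

1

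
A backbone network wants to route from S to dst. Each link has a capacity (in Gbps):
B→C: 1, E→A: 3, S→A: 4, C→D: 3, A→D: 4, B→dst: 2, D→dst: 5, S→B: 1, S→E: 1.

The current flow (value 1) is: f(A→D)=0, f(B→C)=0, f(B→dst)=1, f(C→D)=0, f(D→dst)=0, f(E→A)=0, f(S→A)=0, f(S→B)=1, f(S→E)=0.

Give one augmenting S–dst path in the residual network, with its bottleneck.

Residual along S→A→D→dst: S→A: 4, A→D: 4, D→dst: 5.
Bottleneck = min = 4.

S→A→D→dst, bottleneck 4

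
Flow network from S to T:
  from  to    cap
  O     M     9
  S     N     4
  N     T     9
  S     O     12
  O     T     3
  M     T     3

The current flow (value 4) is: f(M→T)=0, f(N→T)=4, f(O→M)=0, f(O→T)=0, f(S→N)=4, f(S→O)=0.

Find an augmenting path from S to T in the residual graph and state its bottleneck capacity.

Residual along S→O→T: S→O: 12, O→T: 3.
Bottleneck = min = 3.

S→O→T, bottleneck 3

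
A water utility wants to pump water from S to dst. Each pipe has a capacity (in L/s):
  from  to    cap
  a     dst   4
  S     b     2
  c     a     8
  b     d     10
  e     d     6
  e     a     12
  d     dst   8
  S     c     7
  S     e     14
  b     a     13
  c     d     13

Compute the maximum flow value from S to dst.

Augment S→b→a→dst: bottleneck 2. Total 2.
Augment S→c→d→dst: bottleneck 7. Total 9.
Augment S→e→d→dst: bottleneck 1. Total 10.
Augment S→e→a→dst: bottleneck 2. Total 12.
No augmenting path remains in the residual graph.

12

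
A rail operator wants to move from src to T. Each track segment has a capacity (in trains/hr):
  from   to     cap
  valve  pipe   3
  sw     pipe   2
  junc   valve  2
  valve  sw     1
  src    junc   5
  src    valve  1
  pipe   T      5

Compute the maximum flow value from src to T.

Augment src->valve->pipe->T: bottleneck 1. Total 1.
Augment src->junc->valve->pipe->T: bottleneck 2. Total 3.
No augmenting path remains in the residual graph.

3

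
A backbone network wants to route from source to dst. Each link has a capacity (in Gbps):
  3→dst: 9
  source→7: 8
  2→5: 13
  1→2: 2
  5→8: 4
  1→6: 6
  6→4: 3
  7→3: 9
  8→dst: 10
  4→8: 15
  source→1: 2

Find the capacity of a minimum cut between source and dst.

10

Max flow = 10 (via 2 augmenting paths).
In the residual at optimum, the set reachable from source is {source}.
Cut edges: source→1 (cap 2), source→7 (cap 8). Sum = 10.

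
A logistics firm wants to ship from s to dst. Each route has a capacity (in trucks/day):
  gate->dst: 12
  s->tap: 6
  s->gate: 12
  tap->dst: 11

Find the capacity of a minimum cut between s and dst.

Max flow = 18 (via 2 augmenting paths).
In the residual at optimum, the set reachable from s is {s}.
Cut edges: s->gate (cap 12), s->tap (cap 6). Sum = 18.

18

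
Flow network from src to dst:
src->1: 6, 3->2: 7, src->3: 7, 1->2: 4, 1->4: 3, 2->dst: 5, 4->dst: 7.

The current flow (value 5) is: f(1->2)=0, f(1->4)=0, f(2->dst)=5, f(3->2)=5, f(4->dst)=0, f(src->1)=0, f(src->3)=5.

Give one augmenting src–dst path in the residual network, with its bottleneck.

src->1->4->dst, bottleneck 3

Residual along src->1->4->dst: src->1: 6, 1->4: 3, 4->dst: 7.
Bottleneck = min = 3.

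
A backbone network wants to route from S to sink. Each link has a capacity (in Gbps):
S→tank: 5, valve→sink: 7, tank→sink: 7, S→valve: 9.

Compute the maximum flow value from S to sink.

Augment S→tank→sink: bottleneck 5. Total 5.
Augment S→valve→sink: bottleneck 7. Total 12.
No augmenting path remains in the residual graph.

12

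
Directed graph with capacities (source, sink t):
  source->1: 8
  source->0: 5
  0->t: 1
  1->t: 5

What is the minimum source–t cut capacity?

6

Max flow = 6 (via 2 augmenting paths).
In the residual at optimum, the set reachable from source is {0, 1, source}.
Cut edges: 0->t (cap 1), 1->t (cap 5). Sum = 6.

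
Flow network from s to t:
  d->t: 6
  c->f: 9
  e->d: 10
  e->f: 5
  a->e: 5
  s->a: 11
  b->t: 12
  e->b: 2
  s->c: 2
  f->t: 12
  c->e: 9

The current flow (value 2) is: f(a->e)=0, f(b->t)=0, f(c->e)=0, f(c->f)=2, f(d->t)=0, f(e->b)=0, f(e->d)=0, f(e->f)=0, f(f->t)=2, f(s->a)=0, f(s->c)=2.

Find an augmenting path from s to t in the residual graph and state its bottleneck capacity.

s->a->e->d->t, bottleneck 5

Residual along s->a->e->d->t: s->a: 11, a->e: 5, e->d: 10, d->t: 6.
Bottleneck = min = 5.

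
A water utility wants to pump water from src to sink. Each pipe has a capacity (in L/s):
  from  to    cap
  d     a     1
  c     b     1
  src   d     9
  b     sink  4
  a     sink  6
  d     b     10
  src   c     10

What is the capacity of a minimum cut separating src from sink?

5

Max flow = 5 (via 2 augmenting paths).
In the residual at optimum, the set reachable from src is {b, c, d, src}.
Cut edges: d->a (cap 1), b->sink (cap 4). Sum = 5.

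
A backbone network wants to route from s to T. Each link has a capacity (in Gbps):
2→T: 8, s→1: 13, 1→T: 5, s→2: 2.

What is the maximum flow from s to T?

7

Augment s→1→T: bottleneck 5. Total 5.
Augment s→2→T: bottleneck 2. Total 7.
No augmenting path remains in the residual graph.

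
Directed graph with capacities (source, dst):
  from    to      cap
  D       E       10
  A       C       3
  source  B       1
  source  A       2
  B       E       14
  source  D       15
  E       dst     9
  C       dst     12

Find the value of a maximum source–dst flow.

Augment source->B->E->dst: bottleneck 1. Total 1.
Augment source->A->C->dst: bottleneck 2. Total 3.
Augment source->D->E->dst: bottleneck 8. Total 11.
No augmenting path remains in the residual graph.

11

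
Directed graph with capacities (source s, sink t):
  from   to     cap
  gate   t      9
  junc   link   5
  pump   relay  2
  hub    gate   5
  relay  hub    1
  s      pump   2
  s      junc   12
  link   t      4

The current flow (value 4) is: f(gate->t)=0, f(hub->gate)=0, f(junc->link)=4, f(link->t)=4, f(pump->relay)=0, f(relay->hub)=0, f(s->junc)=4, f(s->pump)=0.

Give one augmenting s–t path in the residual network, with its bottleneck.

s->pump->relay->hub->gate->t, bottleneck 1

Residual along s->pump->relay->hub->gate->t: s->pump: 2, pump->relay: 2, relay->hub: 1, hub->gate: 5, gate->t: 9.
Bottleneck = min = 1.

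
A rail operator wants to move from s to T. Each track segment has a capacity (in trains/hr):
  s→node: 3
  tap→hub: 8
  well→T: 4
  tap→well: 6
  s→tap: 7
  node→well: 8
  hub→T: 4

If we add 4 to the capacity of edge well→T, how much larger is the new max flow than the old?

2

Original max flow = 8.
After raising cap(well→T), augmenting paths through that edge carry 2 more units.
New max flow = 10. Increase = 2.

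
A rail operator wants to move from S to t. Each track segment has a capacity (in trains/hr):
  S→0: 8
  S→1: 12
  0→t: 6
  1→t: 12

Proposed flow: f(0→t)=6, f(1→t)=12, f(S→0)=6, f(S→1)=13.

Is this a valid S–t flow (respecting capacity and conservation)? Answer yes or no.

Capacity violated on S→1: flow 13 > capacity 12.

No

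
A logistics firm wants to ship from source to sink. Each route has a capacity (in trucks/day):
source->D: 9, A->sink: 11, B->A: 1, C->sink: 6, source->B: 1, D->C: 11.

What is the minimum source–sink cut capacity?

7

Max flow = 7 (via 2 augmenting paths).
In the residual at optimum, the set reachable from source is {C, D, source}.
Cut edges: source->B (cap 1), C->sink (cap 6). Sum = 7.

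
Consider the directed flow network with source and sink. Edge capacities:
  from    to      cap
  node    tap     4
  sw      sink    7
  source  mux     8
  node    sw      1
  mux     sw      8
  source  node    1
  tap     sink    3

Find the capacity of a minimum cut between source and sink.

Max flow = 8 (via 2 augmenting paths).
In the residual at optimum, the set reachable from source is {mux, source, sw}.
Cut edges: source->node (cap 1), sw->sink (cap 7). Sum = 8.

8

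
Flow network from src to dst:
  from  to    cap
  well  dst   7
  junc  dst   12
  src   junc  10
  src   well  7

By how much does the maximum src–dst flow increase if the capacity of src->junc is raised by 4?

2

Original max flow = 17.
After raising cap(src->junc), augmenting paths through that edge carry 2 more units.
New max flow = 19. Increase = 2.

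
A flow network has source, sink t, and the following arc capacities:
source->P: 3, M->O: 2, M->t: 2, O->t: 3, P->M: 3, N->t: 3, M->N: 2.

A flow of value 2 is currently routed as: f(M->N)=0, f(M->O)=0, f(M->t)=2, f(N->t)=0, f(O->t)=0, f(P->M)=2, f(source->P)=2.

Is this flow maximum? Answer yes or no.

Residual path source->P->M->O->t has bottleneck 1 > 0.
Pushing 1 along it raises the flow to 3, so the given flow is not maximum.

No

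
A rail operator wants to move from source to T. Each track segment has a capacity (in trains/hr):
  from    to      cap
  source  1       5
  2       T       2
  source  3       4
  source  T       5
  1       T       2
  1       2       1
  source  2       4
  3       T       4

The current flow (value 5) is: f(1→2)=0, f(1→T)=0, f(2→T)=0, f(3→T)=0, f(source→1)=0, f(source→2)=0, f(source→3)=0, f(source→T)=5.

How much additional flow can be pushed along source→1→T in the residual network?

Residual capacities along the path: source→1: 5, 1→T: 2.
Minimum is 2.

2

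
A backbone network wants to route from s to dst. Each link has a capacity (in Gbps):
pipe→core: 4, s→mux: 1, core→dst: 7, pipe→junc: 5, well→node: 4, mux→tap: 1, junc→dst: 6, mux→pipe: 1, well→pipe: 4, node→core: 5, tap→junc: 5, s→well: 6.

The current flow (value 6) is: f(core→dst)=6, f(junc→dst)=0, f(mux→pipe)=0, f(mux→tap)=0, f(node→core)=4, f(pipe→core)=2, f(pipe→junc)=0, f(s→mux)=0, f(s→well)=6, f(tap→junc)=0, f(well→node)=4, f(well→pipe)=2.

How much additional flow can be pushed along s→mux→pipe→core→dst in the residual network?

Residual capacities along the path: s→mux: 1, mux→pipe: 1, pipe→core: 2, core→dst: 1.
Minimum is 1.

1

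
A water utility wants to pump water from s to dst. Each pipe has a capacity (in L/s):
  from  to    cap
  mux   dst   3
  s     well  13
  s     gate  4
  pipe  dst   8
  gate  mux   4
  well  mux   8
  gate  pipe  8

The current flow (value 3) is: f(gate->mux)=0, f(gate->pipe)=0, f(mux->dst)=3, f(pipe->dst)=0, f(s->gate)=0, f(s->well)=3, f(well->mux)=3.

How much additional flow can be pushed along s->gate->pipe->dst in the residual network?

Residual capacities along the path: s->gate: 4, gate->pipe: 8, pipe->dst: 8.
Minimum is 4.

4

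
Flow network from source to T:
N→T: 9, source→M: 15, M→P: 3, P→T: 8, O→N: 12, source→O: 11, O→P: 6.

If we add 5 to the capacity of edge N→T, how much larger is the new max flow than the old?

0

Original max flow = 14.
Edge N→T does not cross the min cut (source side {M, source}), so extra capacity there cannot help.
New max flow = 14. Increase = 0.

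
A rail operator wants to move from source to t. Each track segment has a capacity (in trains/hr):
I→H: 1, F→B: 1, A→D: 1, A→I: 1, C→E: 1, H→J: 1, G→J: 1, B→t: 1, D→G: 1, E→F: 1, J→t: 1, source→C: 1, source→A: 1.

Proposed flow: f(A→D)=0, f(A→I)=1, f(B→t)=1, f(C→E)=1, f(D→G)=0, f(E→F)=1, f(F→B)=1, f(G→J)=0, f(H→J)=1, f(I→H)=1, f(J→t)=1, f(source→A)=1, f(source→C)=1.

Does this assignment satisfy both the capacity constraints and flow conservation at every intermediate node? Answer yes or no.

Yes

Every edge has 0 ≤ f(e) ≤ cap(e).
At each intermediate node, inflow equals outflow.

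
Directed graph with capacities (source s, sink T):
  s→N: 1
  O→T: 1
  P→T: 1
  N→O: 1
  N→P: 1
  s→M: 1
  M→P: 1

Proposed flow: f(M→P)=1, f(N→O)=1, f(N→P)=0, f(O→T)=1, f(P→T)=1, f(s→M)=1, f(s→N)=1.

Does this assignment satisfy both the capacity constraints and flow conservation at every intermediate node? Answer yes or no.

Yes

Every edge has 0 ≤ f(e) ≤ cap(e).
At each intermediate node, inflow equals outflow.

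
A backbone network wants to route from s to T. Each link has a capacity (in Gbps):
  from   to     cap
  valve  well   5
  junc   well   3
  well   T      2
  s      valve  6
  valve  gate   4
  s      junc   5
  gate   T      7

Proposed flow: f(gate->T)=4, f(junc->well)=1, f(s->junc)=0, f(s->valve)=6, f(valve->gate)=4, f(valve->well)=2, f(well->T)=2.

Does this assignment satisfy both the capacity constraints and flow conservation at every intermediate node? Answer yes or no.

Conservation fails at junc: inflow 0 ≠ outflow 1.

No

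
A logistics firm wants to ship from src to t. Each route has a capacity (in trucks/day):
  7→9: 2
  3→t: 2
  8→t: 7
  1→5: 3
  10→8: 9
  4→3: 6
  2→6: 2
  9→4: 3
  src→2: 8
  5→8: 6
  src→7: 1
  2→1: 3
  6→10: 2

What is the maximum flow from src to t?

6

Augment src→2→6→10→8→t: bottleneck 2. Total 2.
Augment src→2→1→5→8→t: bottleneck 3. Total 5.
Augment src→7→9→4→3→t: bottleneck 1. Total 6.
No augmenting path remains in the residual graph.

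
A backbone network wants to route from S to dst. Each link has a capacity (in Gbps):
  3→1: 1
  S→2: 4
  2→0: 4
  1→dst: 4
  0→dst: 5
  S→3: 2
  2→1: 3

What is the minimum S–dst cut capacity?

5

Max flow = 5 (via 3 augmenting paths).
In the residual at optimum, the set reachable from S is {3, S}.
Cut edges: S→2 (cap 4), 3→1 (cap 1). Sum = 5.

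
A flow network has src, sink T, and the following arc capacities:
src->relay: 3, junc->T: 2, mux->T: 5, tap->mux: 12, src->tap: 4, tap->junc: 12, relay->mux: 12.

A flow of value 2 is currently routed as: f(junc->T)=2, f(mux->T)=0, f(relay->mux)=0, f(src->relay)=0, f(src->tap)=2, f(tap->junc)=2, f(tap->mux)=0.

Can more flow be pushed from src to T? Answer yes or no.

Residual path src->tap->mux->T has bottleneck 2 > 0.
Pushing 2 along it raises the flow to 4, so the given flow is not maximum.

Yes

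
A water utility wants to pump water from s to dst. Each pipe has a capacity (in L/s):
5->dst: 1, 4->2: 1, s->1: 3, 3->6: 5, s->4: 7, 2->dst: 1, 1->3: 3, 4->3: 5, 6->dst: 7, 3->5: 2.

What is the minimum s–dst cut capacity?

Max flow = 7 (via 4 augmenting paths).
In the residual at optimum, the set reachable from s is {1, 3, 4, 5, s}.
Cut edges: 4->2 (cap 1), 3->6 (cap 5), 5->dst (cap 1). Sum = 7.

7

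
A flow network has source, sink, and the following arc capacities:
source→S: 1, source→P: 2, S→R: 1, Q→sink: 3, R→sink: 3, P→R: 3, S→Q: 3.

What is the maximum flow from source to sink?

3

Augment source→S→Q→sink: bottleneck 1. Total 1.
Augment source→P→R→sink: bottleneck 2. Total 3.
No augmenting path remains in the residual graph.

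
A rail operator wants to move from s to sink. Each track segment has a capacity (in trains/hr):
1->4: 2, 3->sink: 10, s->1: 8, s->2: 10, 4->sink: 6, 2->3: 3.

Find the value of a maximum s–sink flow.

Augment s->1->4->sink: bottleneck 2. Total 2.
Augment s->2->3->sink: bottleneck 3. Total 5.
No augmenting path remains in the residual graph.

5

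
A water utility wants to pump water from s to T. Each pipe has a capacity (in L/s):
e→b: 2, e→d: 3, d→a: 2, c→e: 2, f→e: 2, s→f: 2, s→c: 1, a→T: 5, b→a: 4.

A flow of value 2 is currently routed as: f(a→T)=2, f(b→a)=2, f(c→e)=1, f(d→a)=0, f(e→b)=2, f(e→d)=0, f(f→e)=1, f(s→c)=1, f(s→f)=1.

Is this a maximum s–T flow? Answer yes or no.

Residual path s→f→e→d→a→T has bottleneck 1 > 0.
Pushing 1 along it raises the flow to 3, so the given flow is not maximum.

No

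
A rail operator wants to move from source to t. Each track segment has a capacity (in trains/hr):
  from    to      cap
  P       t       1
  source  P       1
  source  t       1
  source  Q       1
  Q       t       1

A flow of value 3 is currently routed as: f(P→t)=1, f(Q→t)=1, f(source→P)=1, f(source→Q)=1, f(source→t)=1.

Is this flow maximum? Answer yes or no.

Yes

Residual reachable from source: {source}; t is not reachable.
Saturated cut: source→P, source→Q, source→t with total capacity 3 = current flow value. Flow is maximum.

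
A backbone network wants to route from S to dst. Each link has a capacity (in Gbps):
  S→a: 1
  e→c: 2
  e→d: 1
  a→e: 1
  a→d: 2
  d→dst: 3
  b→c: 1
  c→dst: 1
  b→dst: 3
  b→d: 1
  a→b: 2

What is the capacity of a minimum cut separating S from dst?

Max flow = 1 (via 1 augmenting path).
In the residual at optimum, the set reachable from S is {S}.
Cut edges: S→a (cap 1). Sum = 1.

1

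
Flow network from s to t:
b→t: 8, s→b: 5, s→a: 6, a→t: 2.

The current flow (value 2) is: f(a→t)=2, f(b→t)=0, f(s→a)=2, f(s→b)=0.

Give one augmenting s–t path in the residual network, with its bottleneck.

s→b→t, bottleneck 5

Residual along s→b→t: s→b: 5, b→t: 8.
Bottleneck = min = 5.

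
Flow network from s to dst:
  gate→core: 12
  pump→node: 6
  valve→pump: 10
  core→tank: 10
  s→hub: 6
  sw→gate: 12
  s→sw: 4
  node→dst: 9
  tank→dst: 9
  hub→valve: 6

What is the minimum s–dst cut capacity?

Max flow = 10 (via 2 augmenting paths).
In the residual at optimum, the set reachable from s is {s}.
Cut edges: s→sw (cap 4), s→hub (cap 6). Sum = 10.

10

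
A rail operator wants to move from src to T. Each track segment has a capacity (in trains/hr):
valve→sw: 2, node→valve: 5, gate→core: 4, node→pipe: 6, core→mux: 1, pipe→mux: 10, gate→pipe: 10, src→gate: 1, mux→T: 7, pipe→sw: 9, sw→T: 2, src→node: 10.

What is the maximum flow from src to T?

9

Augment src→gate→core→mux→T: bottleneck 1. Total 1.
Augment src→node→pipe→mux→T: bottleneck 6. Total 7.
Augment src→node→valve→sw→T: bottleneck 2. Total 9.
No augmenting path remains in the residual graph.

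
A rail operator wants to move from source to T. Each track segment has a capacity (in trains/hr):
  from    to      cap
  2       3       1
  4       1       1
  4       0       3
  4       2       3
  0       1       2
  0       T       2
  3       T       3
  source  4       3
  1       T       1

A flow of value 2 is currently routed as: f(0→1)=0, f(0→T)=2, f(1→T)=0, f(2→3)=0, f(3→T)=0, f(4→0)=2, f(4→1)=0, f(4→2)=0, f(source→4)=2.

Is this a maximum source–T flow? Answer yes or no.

Residual path source→4→1→T has bottleneck 1 > 0.
Pushing 1 along it raises the flow to 3, so the given flow is not maximum.

No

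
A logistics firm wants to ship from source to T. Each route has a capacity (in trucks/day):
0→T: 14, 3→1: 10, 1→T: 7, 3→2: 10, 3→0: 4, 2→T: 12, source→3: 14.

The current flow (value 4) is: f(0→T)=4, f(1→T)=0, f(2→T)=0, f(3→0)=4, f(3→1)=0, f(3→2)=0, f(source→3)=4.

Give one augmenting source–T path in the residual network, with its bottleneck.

Residual along source→3→2→T: source→3: 10, 3→2: 10, 2→T: 12.
Bottleneck = min = 10.

source→3→2→T, bottleneck 10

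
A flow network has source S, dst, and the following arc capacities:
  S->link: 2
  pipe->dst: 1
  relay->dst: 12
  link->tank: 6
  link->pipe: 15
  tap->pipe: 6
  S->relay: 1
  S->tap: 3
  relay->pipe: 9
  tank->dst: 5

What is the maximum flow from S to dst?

Augment S->relay->dst: bottleneck 1. Total 1.
Augment S->tap->pipe->dst: bottleneck 1. Total 2.
Augment S->link->tank->dst: bottleneck 2. Total 4.
No augmenting path remains in the residual graph.

4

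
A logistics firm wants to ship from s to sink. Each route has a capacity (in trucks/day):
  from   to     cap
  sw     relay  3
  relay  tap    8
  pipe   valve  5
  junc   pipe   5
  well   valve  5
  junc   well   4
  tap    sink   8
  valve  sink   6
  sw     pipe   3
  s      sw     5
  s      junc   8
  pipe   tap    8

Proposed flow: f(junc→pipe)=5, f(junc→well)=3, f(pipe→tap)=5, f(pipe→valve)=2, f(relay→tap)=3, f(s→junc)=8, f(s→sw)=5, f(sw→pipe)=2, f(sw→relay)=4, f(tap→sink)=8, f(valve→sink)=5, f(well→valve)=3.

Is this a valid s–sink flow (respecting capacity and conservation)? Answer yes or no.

Capacity violated on sw→relay: flow 4 > capacity 3.

No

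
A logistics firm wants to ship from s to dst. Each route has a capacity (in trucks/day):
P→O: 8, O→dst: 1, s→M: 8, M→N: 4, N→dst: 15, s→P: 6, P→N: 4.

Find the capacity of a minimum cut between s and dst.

Max flow = 9 (via 3 augmenting paths).
In the residual at optimum, the set reachable from s is {M, O, P, s}.
Cut edges: M→N (cap 4), P→N (cap 4), O→dst (cap 1). Sum = 9.

9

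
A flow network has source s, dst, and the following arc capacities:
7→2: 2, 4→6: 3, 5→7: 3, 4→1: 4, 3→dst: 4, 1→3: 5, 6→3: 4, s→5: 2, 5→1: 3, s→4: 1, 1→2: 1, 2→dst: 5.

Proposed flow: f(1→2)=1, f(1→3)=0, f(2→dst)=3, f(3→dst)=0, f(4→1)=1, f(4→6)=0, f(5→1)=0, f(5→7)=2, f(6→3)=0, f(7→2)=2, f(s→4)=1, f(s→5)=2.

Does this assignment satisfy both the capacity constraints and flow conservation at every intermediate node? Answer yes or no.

Yes

Every edge has 0 ≤ f(e) ≤ cap(e).
At each intermediate node, inflow equals outflow.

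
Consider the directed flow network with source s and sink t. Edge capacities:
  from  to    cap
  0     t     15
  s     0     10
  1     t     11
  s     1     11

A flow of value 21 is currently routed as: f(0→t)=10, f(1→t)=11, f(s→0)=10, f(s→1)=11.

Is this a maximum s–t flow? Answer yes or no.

Residual reachable from s: {s}; t is not reachable.
Saturated cut: s→1, s→0 with total capacity 21 = current flow value. Flow is maximum.

Yes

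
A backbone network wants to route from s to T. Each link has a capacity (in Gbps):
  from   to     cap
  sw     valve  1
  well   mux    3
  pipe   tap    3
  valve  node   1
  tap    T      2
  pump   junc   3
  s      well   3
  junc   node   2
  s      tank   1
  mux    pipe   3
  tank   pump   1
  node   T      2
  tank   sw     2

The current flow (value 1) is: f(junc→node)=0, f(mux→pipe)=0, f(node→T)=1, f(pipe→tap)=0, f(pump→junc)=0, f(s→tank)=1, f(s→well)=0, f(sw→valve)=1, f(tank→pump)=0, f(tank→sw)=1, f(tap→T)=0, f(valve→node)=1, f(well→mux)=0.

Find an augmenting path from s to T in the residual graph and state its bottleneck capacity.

s→well→mux→pipe→tap→T, bottleneck 2

Residual along s→well→mux→pipe→tap→T: s→well: 3, well→mux: 3, mux→pipe: 3, pipe→tap: 3, tap→T: 2.
Bottleneck = min = 2.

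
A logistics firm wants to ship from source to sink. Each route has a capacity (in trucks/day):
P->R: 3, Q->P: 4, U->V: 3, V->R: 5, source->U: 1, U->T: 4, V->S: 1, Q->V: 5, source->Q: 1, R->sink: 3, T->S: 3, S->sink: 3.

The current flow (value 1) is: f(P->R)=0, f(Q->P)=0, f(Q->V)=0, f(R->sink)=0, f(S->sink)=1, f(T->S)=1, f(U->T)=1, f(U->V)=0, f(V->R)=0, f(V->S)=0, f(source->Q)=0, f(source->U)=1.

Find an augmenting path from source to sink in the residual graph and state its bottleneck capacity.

source->Q->V->S->sink, bottleneck 1

Residual along source->Q->V->S->sink: source->Q: 1, Q->V: 5, V->S: 1, S->sink: 2.
Bottleneck = min = 1.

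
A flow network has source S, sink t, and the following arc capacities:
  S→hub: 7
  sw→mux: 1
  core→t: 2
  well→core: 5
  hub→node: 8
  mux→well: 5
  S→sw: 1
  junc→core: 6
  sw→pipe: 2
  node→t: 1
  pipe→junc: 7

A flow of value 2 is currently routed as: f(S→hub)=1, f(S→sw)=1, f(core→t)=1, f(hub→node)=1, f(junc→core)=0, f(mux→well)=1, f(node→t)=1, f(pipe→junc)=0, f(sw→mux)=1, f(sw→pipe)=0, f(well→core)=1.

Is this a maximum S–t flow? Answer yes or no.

Yes

Residual reachable from S: {S, hub, node}; t is not reachable.
Saturated cut: S→sw, node→t with total capacity 2 = current flow value. Flow is maximum.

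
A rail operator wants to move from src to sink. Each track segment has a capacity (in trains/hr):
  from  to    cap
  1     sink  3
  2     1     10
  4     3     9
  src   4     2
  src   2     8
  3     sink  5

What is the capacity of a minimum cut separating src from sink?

Max flow = 5 (via 2 augmenting paths).
In the residual at optimum, the set reachable from src is {1, 2, src}.
Cut edges: src->4 (cap 2), 1->sink (cap 3). Sum = 5.

5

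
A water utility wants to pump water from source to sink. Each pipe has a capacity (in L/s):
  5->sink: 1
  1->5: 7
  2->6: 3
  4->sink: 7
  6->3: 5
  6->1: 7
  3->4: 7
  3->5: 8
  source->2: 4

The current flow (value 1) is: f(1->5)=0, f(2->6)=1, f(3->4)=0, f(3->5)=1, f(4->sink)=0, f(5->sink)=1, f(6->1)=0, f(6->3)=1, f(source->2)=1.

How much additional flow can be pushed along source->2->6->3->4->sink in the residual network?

2

Residual capacities along the path: source->2: 3, 2->6: 2, 6->3: 4, 3->4: 7, 4->sink: 7.
Minimum is 2.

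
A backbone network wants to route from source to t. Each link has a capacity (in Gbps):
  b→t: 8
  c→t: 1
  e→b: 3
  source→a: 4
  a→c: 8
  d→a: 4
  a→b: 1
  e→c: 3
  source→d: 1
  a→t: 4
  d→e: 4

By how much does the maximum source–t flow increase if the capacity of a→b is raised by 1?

0

Original max flow = 5.
Edge a→b does not cross the min cut (source side {source}), so extra capacity there cannot help.
New max flow = 5. Increase = 0.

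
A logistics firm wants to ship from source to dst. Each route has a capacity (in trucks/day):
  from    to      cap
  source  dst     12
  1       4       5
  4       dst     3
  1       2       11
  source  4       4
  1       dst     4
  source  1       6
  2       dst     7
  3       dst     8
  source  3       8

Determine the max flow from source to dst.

Augment source→dst: bottleneck 12. Total 12.
Augment source→1→dst: bottleneck 4. Total 16.
Augment source→4→dst: bottleneck 3. Total 19.
Augment source→3→dst: bottleneck 8. Total 27.
Augment source→1→2→dst: bottleneck 2. Total 29.
No augmenting path remains in the residual graph.

29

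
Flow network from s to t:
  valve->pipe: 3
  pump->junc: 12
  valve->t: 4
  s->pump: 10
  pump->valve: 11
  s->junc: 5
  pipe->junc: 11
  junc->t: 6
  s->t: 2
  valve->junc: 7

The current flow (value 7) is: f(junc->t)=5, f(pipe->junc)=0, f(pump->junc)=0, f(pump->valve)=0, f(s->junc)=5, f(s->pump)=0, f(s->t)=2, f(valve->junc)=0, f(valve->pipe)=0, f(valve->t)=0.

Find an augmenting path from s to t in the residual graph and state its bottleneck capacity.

Residual along s->pump->valve->t: s->pump: 10, pump->valve: 11, valve->t: 4.
Bottleneck = min = 4.

s->pump->valve->t, bottleneck 4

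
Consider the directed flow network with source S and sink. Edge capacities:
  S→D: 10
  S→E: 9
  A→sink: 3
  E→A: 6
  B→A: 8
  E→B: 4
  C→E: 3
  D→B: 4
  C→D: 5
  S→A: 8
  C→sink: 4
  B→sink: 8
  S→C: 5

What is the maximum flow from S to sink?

15

Augment S→C→sink: bottleneck 4. Total 4.
Augment S→A→sink: bottleneck 3. Total 7.
Augment S→E→B→sink: bottleneck 4. Total 11.
Augment S→D→B→sink: bottleneck 4. Total 15.
No augmenting path remains in the residual graph.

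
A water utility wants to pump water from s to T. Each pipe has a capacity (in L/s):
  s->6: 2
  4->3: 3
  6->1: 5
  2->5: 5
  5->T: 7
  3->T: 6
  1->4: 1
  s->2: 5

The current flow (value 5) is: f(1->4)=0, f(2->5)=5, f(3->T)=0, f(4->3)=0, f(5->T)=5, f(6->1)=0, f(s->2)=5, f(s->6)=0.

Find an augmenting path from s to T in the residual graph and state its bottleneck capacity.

s->6->1->4->3->T, bottleneck 1

Residual along s->6->1->4->3->T: s->6: 2, 6->1: 5, 1->4: 1, 4->3: 3, 3->T: 6.
Bottleneck = min = 1.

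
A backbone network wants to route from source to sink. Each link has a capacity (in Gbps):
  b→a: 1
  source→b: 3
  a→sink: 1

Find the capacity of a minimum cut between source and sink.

1

Max flow = 1 (via 1 augmenting path).
In the residual at optimum, the set reachable from source is {b, source}.
Cut edges: b→a (cap 1). Sum = 1.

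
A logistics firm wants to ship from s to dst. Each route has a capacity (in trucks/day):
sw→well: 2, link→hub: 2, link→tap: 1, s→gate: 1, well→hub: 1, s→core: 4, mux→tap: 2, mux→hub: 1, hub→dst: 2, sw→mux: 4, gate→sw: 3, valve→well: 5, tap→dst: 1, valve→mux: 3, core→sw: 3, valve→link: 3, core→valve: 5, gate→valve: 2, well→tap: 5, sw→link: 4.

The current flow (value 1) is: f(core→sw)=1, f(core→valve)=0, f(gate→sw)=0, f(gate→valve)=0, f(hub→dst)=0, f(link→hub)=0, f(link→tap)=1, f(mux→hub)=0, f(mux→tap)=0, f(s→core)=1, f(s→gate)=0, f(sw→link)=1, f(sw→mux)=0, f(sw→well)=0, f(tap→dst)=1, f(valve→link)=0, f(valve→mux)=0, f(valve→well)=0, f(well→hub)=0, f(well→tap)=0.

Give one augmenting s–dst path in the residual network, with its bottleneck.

s→core→sw→link→hub→dst, bottleneck 2

Residual along s→core→sw→link→hub→dst: s→core: 3, core→sw: 2, sw→link: 3, link→hub: 2, hub→dst: 2.
Bottleneck = min = 2.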